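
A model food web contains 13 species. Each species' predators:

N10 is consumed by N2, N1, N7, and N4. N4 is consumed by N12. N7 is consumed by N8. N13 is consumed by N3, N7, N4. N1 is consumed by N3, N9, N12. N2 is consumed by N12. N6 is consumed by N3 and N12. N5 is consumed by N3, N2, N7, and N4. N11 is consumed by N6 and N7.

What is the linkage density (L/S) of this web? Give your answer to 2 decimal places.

There are L = 21 links among S = 13 species.
L/S = 21/13 = 1.6154 ≈ 1.62.

L/S = 1.62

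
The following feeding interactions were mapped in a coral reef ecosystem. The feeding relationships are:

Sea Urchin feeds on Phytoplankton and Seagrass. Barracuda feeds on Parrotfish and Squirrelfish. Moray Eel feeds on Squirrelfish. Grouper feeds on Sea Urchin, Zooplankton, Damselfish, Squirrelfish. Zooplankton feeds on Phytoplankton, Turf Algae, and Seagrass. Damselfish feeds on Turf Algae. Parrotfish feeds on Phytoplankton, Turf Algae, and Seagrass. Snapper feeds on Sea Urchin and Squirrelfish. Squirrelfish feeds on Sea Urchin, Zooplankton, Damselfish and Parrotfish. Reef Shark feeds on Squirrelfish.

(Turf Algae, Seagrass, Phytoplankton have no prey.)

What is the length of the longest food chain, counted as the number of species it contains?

4 species

One longest chain: Turf Algae → Damselfish → Squirrelfish → Moray Eel.
It has 4 species and 3 links.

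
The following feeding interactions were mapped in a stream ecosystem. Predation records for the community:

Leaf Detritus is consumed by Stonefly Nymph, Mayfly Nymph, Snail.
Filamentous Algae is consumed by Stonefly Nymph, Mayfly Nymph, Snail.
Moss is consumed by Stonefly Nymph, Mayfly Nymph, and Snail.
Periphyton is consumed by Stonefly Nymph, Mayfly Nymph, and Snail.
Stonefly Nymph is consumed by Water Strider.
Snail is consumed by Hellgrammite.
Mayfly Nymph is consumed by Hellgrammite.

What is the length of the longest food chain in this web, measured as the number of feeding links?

2 links

One longest chain: Leaf Detritus → Stonefly Nymph → Water Strider.
It has 3 species and 2 links.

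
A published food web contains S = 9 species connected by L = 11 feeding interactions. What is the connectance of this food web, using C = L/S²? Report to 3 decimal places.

The web has S = 9 species and L = 11 feeding links.
C = L / S² = 11 / 81 = 0.1358 ≈ 0.136.

C = 0.136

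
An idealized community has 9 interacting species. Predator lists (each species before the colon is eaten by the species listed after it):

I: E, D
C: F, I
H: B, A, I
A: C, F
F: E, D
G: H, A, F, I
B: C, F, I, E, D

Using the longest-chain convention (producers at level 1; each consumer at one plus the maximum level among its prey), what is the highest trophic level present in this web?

6

Producers (level 1): G.
G → H → B → C → F → D gives D level 6.
No species has a prey at level 6, so no species reaches level 7.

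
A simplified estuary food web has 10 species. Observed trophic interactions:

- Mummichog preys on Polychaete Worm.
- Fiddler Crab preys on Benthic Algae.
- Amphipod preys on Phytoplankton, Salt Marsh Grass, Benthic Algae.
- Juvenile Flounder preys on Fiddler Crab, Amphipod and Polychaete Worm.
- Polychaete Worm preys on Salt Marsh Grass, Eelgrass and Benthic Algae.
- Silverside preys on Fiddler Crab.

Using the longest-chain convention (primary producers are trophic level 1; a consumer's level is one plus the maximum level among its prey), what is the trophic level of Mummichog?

Benthic Algae is a producer → level 1.
Polychaete Worm eats Benthic Algae (level 1); other prey at levels: Salt Marsh Grass 1, Eelgrass 1 → level 2.
Mummichog eats Polychaete Worm → level 3.

Trophic level 3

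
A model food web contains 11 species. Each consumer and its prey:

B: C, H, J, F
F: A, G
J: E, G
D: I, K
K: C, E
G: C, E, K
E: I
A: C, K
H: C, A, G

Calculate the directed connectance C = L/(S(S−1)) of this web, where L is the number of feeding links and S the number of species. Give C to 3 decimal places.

C = 0.191

The web has S = 11 species and L = 21 feeding links.
C = L / (S(S−1)) = 21 / 110 = 0.1909 ≈ 0.191.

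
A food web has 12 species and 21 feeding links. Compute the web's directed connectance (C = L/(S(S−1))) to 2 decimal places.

The web has S = 12 species and L = 21 feeding links.
C = L / (S(S−1)) = 21 / 132 = 0.1591 ≈ 0.16.

C = 0.16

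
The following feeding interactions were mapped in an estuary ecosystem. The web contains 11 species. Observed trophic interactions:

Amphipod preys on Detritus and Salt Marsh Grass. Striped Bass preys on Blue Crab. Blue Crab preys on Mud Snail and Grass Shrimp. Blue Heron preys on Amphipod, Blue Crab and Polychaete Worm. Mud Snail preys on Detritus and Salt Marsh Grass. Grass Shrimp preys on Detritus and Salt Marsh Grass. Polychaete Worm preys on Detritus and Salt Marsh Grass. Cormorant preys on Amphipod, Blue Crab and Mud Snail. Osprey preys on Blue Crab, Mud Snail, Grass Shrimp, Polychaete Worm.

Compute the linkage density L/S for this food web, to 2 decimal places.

L/S = 1.91

There are L = 21 links among S = 11 species.
L/S = 21/11 = 1.9091 ≈ 1.91.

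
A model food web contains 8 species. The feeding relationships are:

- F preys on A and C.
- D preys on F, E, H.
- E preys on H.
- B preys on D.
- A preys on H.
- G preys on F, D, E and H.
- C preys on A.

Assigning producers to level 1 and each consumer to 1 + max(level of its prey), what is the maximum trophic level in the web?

6

Producers (level 1): H.
H → A → C → F → D → B gives B level 6.
No species has a prey at level 6, so no species reaches level 7.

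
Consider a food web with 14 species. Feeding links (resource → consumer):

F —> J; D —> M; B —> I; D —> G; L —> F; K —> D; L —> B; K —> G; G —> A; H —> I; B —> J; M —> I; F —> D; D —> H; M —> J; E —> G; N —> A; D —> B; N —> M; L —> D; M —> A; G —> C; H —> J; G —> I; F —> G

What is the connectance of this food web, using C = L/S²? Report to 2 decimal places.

The web has S = 14 species and L = 25 feeding links.
C = L / S² = 25 / 196 = 0.1276 ≈ 0.13.

C = 0.13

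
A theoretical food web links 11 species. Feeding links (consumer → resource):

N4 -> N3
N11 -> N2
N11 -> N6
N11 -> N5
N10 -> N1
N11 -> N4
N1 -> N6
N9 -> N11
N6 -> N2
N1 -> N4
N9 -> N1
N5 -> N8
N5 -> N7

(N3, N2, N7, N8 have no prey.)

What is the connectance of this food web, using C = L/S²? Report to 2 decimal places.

C = 0.11

The web has S = 11 species and L = 13 feeding links.
C = L / S² = 13 / 121 = 0.1074 ≈ 0.11.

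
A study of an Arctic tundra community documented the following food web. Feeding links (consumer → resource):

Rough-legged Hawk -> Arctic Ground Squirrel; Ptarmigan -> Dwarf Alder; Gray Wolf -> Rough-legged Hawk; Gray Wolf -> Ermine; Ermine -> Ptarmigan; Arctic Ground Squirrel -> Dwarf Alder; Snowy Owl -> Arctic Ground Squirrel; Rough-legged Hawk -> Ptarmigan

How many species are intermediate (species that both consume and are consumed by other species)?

4

Intermediate species (has both prey and predators): Ptarmigan, Arctic Ground Squirrel, Rough-legged Hawk, Ermine.
Count: 4.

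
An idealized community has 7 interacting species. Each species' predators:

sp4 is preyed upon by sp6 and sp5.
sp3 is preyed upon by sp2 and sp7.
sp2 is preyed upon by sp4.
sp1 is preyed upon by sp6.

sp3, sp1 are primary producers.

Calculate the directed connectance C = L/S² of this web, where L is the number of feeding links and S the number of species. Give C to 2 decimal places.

The web has S = 7 species and L = 6 feeding links.
C = L / S² = 6 / 49 = 0.1224 ≈ 0.12.

C = 0.12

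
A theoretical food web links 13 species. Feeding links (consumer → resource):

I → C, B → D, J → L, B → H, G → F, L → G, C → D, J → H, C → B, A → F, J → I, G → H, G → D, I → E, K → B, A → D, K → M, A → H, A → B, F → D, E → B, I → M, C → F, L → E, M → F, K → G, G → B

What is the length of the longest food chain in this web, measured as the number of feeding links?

4 links

One longest chain: D → B → E → L → J.
It has 5 species and 4 links.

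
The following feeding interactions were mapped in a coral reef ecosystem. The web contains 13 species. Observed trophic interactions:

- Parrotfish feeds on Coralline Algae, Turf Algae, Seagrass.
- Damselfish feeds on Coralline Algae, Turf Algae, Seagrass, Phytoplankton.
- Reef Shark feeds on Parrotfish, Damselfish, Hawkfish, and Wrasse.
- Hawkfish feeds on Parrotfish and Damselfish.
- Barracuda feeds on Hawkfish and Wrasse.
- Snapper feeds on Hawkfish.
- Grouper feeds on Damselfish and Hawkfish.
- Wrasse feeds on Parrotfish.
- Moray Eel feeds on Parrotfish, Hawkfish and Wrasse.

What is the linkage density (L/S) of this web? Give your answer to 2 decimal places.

There are L = 22 links among S = 13 species.
L/S = 22/13 = 1.6923 ≈ 1.69.

L/S = 1.69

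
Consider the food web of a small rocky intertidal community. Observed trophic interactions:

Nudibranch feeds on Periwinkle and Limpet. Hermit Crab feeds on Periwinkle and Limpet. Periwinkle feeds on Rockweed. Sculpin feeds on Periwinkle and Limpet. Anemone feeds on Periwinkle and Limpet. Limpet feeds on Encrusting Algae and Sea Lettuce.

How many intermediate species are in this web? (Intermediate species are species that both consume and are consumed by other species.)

Intermediate species (has both prey and predators): Limpet, Periwinkle.
Count: 2.

2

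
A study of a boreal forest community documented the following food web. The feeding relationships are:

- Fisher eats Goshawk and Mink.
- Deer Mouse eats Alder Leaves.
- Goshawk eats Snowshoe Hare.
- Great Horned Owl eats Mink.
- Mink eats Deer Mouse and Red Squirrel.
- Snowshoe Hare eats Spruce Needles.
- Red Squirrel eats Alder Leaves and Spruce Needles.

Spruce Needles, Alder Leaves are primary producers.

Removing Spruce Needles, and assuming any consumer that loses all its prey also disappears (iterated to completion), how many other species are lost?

Remove Spruce Needles.
Round 1: Snowshoe Hare (all prey gone) → extinct.
Round 2: Goshawk (all prey gone) → extinct.
No further losses. Total secondary extinctions: 2.

2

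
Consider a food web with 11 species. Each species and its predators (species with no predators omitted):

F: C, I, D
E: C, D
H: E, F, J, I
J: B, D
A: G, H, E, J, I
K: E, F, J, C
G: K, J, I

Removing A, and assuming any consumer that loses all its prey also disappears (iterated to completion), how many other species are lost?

10

Remove A.
Round 1: G (all prey gone), H (all prey gone) → extinct.
Round 2: K (all prey gone) → extinct.
Round 3: E (all prey gone), F (all prey gone), J (all prey gone) → extinct.
Round 4: C (all prey gone), B (all prey gone), I (all prey gone), D (all prey gone) → extinct.
No further losses. Total secondary extinctions: 10.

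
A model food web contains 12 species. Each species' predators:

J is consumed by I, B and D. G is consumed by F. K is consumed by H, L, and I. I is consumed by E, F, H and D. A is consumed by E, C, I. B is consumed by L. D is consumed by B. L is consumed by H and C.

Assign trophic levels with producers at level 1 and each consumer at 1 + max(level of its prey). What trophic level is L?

Trophic level 5

J is a producer → level 1.
I eats J (level 1); other prey at levels: K 1, A 1 → level 2.
D eats I (level 2); other prey at levels: J 1 → level 3.
B eats D (level 3); other prey at levels: J 1 → level 4.
L eats B (level 4); other prey at levels: K 1 → level 5.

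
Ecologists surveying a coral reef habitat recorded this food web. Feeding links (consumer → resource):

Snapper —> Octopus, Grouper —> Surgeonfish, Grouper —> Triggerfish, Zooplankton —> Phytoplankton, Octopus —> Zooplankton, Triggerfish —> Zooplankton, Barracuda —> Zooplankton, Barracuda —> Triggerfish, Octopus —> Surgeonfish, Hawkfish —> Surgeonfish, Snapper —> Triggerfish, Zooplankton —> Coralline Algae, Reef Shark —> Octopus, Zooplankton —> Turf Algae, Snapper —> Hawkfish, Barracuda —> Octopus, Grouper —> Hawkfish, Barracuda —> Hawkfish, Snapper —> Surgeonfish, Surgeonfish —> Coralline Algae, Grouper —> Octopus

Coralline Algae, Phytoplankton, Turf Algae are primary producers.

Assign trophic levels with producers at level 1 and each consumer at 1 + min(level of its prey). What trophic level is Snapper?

Coralline Algae is a producer → level 1.
Surgeonfish eats Coralline Algae → level 2.
Snapper eats Surgeonfish → level 3.
No prey of Snapper is below level 2, so 3 is the minimum.

Trophic level 3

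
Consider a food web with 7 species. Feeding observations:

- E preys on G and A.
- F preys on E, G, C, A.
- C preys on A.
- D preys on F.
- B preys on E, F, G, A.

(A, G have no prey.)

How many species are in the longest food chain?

One longest chain: A → E → F → B.
It has 4 species and 3 links.

4 species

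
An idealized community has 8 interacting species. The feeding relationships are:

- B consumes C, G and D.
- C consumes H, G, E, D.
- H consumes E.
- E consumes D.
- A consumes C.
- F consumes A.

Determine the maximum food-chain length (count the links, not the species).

One longest chain: D → E → H → C → A → F.
It has 6 species and 5 links.

5 links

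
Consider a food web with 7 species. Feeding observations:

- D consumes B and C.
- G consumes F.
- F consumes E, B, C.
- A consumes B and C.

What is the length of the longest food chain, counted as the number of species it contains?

One longest chain: E → F → G.
It has 3 species and 2 links.

3 species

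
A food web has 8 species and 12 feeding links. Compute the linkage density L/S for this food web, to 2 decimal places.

L/S = 1.50

There are L = 12 links among S = 8 species.
L/S = 12/8 = 1.5000 ≈ 1.50.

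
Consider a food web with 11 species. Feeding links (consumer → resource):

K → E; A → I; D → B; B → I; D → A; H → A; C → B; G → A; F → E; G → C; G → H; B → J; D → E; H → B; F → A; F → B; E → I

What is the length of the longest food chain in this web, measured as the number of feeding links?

3 links

One longest chain: I → A → H → G.
It has 4 species and 3 links.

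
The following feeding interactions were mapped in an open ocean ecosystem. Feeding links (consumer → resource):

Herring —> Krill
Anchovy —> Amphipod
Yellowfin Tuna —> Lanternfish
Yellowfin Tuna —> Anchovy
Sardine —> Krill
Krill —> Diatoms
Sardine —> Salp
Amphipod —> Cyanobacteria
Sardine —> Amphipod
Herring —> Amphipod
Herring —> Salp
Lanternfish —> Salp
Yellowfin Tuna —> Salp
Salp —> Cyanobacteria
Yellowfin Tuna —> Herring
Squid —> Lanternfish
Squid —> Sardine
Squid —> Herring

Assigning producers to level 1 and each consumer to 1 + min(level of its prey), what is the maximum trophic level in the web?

Producers (level 1): Cyanobacteria, Diatoms.
Following each consumer down to its lowest-level prey: Cyanobacteria → Amphipod → Herring → Squid (levels 1 through 4).
All prey of Squid (Herring 3, Lanternfish 3, Sardine 3) are at level 3 or above, so Squid is at level 1 + 3 = 4.
Every consumer has at least one prey at level 3 or below, so none exceeds level 4.

4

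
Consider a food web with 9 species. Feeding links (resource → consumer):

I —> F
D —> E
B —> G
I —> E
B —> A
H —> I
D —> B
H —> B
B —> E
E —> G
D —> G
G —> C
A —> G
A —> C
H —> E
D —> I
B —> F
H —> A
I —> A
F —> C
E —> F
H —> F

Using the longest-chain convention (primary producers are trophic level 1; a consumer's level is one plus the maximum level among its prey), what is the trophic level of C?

Trophic level 5

D is a producer → level 1.
B eats D (level 1); other prey at levels: H 1 → level 2.
E eats B (level 2); other prey at levels: D 1, H 1, I 2 → level 3.
F eats E (level 3); other prey at levels: H 1, B 2, I 2 → level 4.
C eats F (level 4); other prey at levels: A 3, G 4 → level 5.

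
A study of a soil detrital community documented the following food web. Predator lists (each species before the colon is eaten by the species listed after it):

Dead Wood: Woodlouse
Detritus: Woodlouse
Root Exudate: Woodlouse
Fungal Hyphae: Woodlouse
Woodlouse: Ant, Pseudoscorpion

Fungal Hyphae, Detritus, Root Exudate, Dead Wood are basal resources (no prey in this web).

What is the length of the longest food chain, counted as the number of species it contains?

3 species

One longest chain: Fungal Hyphae → Woodlouse → Ant.
It has 3 species and 2 links.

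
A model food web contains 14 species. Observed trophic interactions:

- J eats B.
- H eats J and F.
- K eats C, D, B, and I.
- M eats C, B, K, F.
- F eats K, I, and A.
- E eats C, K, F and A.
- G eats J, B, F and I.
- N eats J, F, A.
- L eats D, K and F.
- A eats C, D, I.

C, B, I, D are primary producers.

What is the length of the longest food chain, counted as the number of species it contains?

4 species

One longest chain: C → K → F → G.
It has 4 species and 3 links.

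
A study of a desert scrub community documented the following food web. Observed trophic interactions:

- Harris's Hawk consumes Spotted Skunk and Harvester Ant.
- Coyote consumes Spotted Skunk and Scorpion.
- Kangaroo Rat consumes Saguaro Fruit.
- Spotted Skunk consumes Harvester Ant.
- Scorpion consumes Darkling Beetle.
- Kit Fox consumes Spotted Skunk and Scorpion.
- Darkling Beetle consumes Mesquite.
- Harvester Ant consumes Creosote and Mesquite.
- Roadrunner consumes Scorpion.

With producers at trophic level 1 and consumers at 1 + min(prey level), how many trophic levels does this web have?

Producers (level 1): Mesquite, Creosote, Saguaro Fruit.
Following each consumer down to its lowest-level prey: Mesquite → Darkling Beetle → Scorpion → Kit Fox (levels 1 through 4).
All prey of Kit Fox (Scorpion 3, Spotted Skunk 3) are at level 3 or above, so Kit Fox is at level 1 + 3 = 4.
Every consumer has at least one prey at level 3 or below, so none exceeds level 4.

4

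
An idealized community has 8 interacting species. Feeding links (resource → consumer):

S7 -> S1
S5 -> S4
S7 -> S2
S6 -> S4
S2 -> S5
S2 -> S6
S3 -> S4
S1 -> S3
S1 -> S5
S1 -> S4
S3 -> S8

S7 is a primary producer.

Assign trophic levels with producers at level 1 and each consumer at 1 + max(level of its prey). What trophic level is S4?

Trophic level 4

S7 is a producer → level 1.
S2 eats S7 → level 2.
S6 eats S2 → level 3.
S4 eats S6 (level 3); other prey at levels: S1 2, S5 3, S3 3 → level 4.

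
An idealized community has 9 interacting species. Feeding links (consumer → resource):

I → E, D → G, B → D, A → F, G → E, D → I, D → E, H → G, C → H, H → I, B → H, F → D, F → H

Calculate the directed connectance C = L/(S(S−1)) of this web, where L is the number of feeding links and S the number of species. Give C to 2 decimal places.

C = 0.18

The web has S = 9 species and L = 13 feeding links.
C = L / (S(S−1)) = 13 / 72 = 0.1806 ≈ 0.18.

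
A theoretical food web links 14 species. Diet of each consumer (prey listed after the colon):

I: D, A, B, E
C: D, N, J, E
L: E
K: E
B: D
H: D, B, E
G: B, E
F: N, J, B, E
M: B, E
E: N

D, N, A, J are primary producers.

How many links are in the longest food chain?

2 links

One longest chain: N → E → L.
It has 3 species and 2 links.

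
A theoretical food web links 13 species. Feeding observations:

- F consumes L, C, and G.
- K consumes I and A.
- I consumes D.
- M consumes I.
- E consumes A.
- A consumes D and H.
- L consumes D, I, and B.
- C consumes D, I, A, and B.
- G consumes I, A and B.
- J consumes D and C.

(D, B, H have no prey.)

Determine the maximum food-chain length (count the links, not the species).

3 links

One longest chain: D → I → C → F.
It has 4 species and 3 links.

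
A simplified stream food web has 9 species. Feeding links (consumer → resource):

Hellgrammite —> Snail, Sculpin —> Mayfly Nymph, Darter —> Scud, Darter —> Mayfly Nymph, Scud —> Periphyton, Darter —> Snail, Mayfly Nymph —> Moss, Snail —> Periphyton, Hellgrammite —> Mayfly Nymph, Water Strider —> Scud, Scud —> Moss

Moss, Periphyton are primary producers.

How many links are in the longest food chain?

2 links

One longest chain: Moss → Mayfly Nymph → Sculpin.
It has 3 species and 2 links.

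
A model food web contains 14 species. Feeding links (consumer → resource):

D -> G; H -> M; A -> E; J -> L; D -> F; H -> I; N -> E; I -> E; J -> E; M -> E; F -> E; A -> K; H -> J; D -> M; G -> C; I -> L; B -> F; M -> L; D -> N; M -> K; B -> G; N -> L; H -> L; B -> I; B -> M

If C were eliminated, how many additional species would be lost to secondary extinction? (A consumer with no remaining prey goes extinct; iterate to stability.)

1

Remove C.
Round 1: G (all prey gone) → extinct.
No further losses. Total secondary extinctions: 1.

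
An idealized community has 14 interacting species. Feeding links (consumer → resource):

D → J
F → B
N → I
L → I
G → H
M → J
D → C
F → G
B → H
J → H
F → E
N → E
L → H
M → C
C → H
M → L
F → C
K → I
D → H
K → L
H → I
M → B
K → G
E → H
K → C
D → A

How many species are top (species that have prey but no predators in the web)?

5

Top species (has prey, but nothing eats it): F, D, N, M, K.
Count: 5.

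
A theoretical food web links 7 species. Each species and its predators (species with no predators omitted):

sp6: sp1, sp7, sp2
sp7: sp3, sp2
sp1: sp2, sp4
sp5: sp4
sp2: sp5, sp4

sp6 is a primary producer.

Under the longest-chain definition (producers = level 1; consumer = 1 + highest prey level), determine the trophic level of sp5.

sp6 is a producer → level 1.
sp1 eats sp6 → level 2.
sp2 eats sp1 (level 2); other prey at levels: sp6 1, sp7 2 → level 3.
sp5 eats sp2 → level 4.

Trophic level 4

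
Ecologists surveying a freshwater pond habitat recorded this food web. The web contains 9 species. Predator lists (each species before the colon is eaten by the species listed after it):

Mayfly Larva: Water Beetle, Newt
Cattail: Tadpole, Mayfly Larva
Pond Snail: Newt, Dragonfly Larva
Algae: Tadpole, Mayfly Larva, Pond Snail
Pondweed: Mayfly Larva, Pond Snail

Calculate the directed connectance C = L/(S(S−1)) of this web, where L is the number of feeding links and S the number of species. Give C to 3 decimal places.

C = 0.153

The web has S = 9 species and L = 11 feeding links.
C = L / (S(S−1)) = 11 / 72 = 0.1528 ≈ 0.153.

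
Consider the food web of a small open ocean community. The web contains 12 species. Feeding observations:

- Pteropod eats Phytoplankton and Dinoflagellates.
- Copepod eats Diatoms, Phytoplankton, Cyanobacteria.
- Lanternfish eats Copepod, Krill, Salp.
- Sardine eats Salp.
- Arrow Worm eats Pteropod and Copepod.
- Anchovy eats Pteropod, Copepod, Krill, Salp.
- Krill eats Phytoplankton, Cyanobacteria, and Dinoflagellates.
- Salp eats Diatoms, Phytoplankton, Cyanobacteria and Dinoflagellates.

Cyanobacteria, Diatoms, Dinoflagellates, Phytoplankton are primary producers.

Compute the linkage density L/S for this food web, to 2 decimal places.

There are L = 22 links among S = 12 species.
L/S = 22/12 = 1.8333 ≈ 1.83.

L/S = 1.83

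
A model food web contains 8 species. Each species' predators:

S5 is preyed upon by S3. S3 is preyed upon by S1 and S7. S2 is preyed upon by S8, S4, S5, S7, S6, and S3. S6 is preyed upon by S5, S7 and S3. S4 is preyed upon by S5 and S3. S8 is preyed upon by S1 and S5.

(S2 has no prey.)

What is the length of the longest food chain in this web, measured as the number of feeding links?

One longest chain: S2 → S6 → S5 → S3 → S1.
It has 5 species and 4 links.

4 links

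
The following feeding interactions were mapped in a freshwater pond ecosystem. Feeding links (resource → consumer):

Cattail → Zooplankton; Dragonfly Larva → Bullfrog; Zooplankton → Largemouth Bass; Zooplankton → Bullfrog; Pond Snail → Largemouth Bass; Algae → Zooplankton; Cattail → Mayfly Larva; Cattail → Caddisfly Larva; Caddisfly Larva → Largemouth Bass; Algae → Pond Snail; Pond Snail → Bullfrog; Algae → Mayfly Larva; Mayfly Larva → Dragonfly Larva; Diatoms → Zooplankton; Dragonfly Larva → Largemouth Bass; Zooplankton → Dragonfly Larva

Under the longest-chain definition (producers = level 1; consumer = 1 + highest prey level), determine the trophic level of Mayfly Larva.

Algae is a producer → level 1.
Mayfly Larva eats Algae (level 1); other prey at levels: Cattail 1 → level 2.

Trophic level 2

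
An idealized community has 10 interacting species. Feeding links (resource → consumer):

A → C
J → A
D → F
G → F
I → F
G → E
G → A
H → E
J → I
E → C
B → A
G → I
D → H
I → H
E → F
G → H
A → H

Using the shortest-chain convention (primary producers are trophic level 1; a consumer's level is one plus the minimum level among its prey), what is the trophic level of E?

Trophic level 2

G is a producer → level 1.
E eats G → level 2.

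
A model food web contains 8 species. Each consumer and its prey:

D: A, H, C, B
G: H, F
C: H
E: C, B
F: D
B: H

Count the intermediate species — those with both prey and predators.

4

Intermediate species (has both prey and predators): C, B, D, F.
Count: 4.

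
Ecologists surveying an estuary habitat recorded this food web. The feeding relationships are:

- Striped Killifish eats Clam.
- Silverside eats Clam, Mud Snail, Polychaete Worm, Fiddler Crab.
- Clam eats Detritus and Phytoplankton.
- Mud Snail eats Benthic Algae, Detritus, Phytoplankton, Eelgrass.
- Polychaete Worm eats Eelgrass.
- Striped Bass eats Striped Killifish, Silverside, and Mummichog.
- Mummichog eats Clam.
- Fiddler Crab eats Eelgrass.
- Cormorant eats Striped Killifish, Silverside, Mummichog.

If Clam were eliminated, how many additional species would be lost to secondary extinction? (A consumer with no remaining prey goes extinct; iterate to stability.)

2

Remove Clam.
Round 1: Mummichog (all prey gone), Striped Killifish (all prey gone) → extinct.
No further losses. Total secondary extinctions: 2.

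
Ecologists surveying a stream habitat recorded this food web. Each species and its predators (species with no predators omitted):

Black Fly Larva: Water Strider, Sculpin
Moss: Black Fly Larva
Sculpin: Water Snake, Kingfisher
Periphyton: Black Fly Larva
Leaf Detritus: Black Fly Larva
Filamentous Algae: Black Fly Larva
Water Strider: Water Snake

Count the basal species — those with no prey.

4

Basal species (no prey listed): Periphyton, Leaf Detritus, Filamentous Algae, Moss.
Count: 4.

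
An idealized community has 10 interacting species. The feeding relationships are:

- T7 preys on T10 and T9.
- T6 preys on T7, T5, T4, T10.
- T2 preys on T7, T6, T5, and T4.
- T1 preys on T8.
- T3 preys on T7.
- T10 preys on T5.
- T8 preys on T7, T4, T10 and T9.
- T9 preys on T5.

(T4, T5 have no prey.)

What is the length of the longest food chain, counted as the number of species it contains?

5 species

One longest chain: T5 → T10 → T7 → T8 → T1.
It has 5 species and 4 links.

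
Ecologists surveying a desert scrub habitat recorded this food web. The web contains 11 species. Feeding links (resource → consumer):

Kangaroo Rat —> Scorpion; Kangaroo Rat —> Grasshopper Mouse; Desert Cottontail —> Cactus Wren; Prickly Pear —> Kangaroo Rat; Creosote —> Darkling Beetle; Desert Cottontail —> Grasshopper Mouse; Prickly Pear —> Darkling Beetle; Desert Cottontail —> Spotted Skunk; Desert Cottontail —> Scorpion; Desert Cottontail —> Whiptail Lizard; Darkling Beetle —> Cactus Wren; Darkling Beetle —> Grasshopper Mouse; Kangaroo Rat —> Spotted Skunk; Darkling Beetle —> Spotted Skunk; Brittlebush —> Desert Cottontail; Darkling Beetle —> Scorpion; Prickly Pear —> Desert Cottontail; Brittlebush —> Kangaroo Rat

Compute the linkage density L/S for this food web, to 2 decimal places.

There are L = 18 links among S = 11 species.
L/S = 18/11 = 1.6364 ≈ 1.64.

L/S = 1.64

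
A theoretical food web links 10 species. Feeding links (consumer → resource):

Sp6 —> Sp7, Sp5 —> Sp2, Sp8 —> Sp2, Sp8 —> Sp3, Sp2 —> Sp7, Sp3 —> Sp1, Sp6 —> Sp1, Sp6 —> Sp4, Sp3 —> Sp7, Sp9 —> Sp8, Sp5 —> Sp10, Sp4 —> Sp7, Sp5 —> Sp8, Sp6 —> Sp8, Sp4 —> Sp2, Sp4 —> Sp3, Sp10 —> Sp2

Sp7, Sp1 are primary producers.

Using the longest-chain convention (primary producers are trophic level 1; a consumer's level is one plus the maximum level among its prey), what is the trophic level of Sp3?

Sp7 is a producer → level 1.
Sp3 eats Sp7 (level 1); other prey at levels: Sp1 1 → level 2.

Trophic level 2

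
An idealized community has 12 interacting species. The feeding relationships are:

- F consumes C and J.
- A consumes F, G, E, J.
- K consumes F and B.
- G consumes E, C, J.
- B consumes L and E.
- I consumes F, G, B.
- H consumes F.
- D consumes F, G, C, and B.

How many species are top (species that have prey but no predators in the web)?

Top species (has prey, but nothing eats it): K, H, I, A, D.
Count: 5.

5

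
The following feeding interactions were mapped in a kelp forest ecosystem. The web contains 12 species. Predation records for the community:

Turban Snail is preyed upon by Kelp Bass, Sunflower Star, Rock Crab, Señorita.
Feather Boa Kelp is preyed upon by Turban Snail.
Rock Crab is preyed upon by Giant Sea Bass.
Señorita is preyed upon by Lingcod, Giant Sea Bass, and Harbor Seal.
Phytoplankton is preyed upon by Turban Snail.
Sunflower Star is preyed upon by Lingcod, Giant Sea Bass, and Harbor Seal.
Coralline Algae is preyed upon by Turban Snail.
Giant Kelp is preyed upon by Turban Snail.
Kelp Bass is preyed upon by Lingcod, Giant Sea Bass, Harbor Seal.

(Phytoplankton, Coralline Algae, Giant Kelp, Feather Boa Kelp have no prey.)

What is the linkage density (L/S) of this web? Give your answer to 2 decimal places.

L/S = 1.50

There are L = 18 links among S = 12 species.
L/S = 18/12 = 1.5000 ≈ 1.50.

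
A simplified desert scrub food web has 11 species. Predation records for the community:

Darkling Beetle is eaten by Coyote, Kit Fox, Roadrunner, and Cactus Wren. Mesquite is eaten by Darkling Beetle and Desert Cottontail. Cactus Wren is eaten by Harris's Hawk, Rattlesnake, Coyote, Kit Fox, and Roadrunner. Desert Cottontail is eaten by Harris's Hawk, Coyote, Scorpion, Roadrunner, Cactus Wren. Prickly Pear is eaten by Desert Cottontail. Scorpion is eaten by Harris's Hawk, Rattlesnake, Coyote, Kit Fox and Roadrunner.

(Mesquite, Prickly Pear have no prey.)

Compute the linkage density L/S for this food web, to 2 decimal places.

There are L = 22 links among S = 11 species.
L/S = 22/11 = 2.0000 ≈ 2.00.

L/S = 2.00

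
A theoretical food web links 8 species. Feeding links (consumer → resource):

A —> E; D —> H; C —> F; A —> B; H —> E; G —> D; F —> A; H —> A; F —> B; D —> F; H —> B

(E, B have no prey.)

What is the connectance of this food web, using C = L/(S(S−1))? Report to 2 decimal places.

The web has S = 8 species and L = 11 feeding links.
C = L / (S(S−1)) = 11 / 56 = 0.1964 ≈ 0.20.

C = 0.20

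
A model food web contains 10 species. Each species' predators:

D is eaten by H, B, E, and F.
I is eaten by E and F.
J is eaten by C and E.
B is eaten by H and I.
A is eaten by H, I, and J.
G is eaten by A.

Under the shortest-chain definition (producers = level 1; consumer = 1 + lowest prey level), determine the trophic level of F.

D is a producer → level 1.
F eats D → level 2.

Trophic level 2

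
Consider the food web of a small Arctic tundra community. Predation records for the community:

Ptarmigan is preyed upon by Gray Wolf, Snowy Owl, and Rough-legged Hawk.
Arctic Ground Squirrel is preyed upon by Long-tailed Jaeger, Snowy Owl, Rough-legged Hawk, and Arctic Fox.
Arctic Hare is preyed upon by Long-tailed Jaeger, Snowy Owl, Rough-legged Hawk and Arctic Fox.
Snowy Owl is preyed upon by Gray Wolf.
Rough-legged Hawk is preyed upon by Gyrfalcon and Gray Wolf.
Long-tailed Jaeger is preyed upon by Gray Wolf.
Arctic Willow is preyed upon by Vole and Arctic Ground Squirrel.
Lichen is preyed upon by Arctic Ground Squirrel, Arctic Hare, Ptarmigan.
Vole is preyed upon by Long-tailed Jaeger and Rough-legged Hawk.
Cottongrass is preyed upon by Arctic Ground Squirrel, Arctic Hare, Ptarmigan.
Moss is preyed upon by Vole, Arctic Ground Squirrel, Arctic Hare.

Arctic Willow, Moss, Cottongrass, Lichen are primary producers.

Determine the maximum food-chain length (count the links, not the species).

3 links

One longest chain: Cottongrass → Ptarmigan → Rough-legged Hawk → Gyrfalcon.
It has 4 species and 3 links.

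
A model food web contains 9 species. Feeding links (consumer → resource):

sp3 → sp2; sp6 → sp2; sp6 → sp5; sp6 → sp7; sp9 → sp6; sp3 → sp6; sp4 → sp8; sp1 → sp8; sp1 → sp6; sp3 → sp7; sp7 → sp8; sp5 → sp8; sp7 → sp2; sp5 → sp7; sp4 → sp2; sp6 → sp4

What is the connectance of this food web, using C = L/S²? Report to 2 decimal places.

The web has S = 9 species and L = 16 feeding links.
C = L / S² = 16 / 81 = 0.1975 ≈ 0.20.

C = 0.20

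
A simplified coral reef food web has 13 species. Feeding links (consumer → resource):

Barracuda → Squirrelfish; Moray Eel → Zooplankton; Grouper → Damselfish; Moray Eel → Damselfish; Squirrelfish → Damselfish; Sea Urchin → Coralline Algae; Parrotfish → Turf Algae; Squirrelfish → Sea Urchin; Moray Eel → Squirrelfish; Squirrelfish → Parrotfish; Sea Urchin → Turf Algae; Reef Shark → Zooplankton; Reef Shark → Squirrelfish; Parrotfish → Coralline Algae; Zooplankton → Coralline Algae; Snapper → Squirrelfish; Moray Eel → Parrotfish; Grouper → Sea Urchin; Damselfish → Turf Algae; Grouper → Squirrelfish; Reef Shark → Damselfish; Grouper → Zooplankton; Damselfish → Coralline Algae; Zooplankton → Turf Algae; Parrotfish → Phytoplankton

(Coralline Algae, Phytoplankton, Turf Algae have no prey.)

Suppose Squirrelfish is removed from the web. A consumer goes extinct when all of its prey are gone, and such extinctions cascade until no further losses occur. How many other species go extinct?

2

Remove Squirrelfish.
Round 1: Snapper (all prey gone), Barracuda (all prey gone) → extinct.
No further losses. Total secondary extinctions: 2.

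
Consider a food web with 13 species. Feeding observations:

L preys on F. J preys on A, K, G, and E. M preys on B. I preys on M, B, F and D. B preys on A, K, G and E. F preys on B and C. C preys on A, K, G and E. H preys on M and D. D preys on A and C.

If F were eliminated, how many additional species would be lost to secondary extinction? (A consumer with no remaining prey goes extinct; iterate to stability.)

Remove F.
Round 1: L (all prey gone) → extinct.
No further losses. Total secondary extinctions: 1.

1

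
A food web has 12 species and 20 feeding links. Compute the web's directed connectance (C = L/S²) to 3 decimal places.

C = 0.139

The web has S = 12 species and L = 20 feeding links.
C = L / S² = 20 / 144 = 0.1389 ≈ 0.139.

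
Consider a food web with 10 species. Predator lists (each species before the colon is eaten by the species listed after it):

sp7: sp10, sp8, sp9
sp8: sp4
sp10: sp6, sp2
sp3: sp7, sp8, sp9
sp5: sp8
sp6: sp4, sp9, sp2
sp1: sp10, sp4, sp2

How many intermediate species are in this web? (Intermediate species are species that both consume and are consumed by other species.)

4

Intermediate species (has both prey and predators): sp7, sp10, sp8, sp6.
Count: 4.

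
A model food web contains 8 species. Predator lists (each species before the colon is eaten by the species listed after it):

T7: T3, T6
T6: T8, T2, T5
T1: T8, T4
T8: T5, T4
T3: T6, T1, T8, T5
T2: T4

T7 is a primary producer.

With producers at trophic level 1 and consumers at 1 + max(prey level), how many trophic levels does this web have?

Producers (level 1): T7.
T7 → T3 → T6 → T8 → T4 gives T4 level 5.
No species has a prey at level 5, so no species reaches level 6.

5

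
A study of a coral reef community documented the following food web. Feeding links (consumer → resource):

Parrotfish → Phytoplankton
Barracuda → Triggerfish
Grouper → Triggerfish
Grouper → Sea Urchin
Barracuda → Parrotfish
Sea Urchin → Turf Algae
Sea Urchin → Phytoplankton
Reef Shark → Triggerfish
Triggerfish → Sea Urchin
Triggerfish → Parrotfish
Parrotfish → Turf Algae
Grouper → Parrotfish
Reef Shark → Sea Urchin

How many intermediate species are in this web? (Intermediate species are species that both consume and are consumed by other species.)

3

Intermediate species (has both prey and predators): Sea Urchin, Parrotfish, Triggerfish.
Count: 3.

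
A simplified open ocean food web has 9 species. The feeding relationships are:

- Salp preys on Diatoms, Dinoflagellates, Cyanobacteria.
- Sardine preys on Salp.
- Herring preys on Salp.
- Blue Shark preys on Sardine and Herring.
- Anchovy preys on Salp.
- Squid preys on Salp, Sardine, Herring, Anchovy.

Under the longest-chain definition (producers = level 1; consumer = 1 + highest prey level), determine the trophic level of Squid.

Cyanobacteria is a producer → level 1.
Salp eats Cyanobacteria (level 1); other prey at levels: Dinoflagellates 1, Diatoms 1 → level 2.
Anchovy eats Salp → level 3.
Squid eats Anchovy (level 3); other prey at levels: Salp 2, Sardine 3, Herring 3 → level 4.

Trophic level 4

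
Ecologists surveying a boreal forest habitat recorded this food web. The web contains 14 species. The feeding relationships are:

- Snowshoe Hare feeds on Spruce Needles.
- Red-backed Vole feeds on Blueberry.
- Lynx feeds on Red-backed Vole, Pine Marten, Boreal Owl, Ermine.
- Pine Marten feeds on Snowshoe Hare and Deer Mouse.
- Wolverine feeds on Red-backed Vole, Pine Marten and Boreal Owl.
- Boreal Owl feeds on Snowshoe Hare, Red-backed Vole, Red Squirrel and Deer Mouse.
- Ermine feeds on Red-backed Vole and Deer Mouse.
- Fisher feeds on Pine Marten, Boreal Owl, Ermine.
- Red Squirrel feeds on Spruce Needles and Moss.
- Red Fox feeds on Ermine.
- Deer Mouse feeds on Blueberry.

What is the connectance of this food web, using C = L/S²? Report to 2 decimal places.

C = 0.12

The web has S = 14 species and L = 24 feeding links.
C = L / S² = 24 / 196 = 0.1224 ≈ 0.12.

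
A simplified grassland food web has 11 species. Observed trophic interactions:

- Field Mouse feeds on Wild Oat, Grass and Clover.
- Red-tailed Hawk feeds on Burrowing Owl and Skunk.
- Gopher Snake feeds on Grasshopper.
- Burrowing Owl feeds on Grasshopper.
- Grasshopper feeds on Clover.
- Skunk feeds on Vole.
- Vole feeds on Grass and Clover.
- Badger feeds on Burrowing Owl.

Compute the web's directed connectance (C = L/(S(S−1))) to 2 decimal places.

C = 0.11

The web has S = 11 species and L = 12 feeding links.
C = L / (S(S−1)) = 12 / 110 = 0.1091 ≈ 0.11.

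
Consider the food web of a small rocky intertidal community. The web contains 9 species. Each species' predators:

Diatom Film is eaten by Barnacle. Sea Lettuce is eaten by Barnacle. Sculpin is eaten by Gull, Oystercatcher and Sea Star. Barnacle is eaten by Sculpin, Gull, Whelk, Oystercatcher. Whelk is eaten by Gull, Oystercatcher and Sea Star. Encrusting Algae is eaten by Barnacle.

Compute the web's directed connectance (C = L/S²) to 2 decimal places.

C = 0.16

The web has S = 9 species and L = 13 feeding links.
C = L / S² = 13 / 81 = 0.1605 ≈ 0.16.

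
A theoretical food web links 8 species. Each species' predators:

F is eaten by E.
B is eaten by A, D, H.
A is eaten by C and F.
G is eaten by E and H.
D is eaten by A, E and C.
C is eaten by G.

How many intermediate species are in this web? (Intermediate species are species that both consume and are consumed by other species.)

5

Intermediate species (has both prey and predators): D, A, F, C, G.
Count: 5.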